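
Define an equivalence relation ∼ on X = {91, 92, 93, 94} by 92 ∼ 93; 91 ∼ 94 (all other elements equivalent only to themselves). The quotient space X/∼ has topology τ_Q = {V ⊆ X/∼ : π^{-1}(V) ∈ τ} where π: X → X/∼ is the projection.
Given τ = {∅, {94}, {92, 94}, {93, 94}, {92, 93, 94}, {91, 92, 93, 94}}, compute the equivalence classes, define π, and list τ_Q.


X/∼ = {[91=94], [92=93]}; |τ_Q| = 2.

Equivalence classes: [91=94], [92=93].
Quotient map π: X → X/∼ sends 91 ↦ [91=94], 92 ↦ [92=93], 93 ↦ [92=93], 94 ↦ [91=94].
For each subset V ⊆ X/∼, compute π^{-1}(V) ⊆ X and check whether π^{-1}(V) ∈ τ. V is open in τ_Q iff π^{-1}(V) ∈ τ.
  V = {}: π^{-1}(V) = ∅ ∈ τ ✓.
  V = {[91=94]}: π^{-1}(V) = {91, 94} ∉ τ ✗.
  V = {[92=93]}: π^{-1}(V) = {92, 93} ∉ τ ✗.
  V = {[91=94], [92=93]}: π^{-1}(V) = {91, 92, 93, 94} ∈ τ ✓.
Open sets in the quotient: τ_Q = {{}, {[91=94], [92=93]}} (2 elements).


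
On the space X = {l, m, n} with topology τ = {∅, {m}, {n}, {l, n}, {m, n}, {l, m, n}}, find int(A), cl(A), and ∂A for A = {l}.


int(A) = ∅, cl(A) = {l}, ∂A = {l}.

Closed sets in (X, τ) are complements of opens:
  closed(X, τ) = {∅, {l}, {m}, {l, m}, {l, n}, {l, m, n}}.
int(A) = ⋃ {U ∈ τ : U ⊆ A}. Opens contained in A: ∅.
Taking the union of these: int(A) = ∅.
cl(A) = ⋂ {C closed : A ⊆ C}. Closed sets containing A: {l}, {l, m}, {l, n}, {l, m, n}.
Intersecting these: cl(A) = {l}.
∂A = cl(A) ∖ int(A) = {l} ∖ ∅ = {l}.


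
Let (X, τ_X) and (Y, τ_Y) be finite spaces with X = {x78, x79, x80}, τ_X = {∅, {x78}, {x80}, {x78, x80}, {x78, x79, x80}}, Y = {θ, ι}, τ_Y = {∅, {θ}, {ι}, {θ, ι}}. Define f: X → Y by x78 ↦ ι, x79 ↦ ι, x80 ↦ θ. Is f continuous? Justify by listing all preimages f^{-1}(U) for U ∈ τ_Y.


f is NOT continuous.

Compute f^{-1}(U) for each U ∈ τ_Y:
  U = ∅: f^{-1}(U) = ∅ ∈ τ_X ✓.
  U = {θ}: f^{-1}(U) = {x80} ∈ τ_X ✓.
  U = {ι}: f^{-1}(U) = {x78, x79} ∉ τ_X ✗.
  U = {θ, ι}: f^{-1}(U) = {x78, x79, x80} ∈ τ_X ✓.
Found U = {ι} with f^{-1}(U) = {x78, x79} not in τ_X. Therefore f is NOT continuous.


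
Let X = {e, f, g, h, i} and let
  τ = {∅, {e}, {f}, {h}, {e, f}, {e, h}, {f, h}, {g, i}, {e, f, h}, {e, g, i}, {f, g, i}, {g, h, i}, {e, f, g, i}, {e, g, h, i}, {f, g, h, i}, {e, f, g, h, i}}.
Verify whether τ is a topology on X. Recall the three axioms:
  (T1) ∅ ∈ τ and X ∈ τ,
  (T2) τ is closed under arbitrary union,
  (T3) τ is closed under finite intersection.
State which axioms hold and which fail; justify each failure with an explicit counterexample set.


τ IS a topology on X.

Axiom (T1): ∅ ∈ τ? Yes; X ∈ τ? Yes.
Axiom (T2/T3): check pairwise unions and intersections of members of τ.
All pairwise intersections and unions checked — each lies in τ. Therefore τ satisfies (T1), (T2), (T3): it IS a topology on X.


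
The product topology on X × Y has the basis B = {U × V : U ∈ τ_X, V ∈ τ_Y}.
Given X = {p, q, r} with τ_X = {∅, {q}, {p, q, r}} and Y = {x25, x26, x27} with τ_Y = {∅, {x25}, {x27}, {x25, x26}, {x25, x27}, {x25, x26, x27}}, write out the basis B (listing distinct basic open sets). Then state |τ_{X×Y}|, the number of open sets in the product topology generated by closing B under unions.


Basis B = {∅ × ∅, {q} × {x25}, {q} × {x27}, {q} × {x25, x26}, {q} × {x25, x27}, {p, q, r} × {x25}, {p, q, r} × {x27}, {q} × {x25, x26, x27}, {p, q, r} × {x25, x26}, {p, q, r} × {x25, x27}, {p, q, r} × {x25, x26, x27}}; |τ_{X×Y}| = 18.

Enumerate products U × V with U ∈ τ_X, V ∈ τ_Y (deduplicated):
  ∅ × ∅ = {} (∅)
  {q} × {x25} = {(q,x25)}
  {q} × {x27} = {(q,x27)}
  {q} × {x25, x26} = {(q,x25), (q,x26)}
  {q} × {x25, x27} = {(q,x25), (q,x27)}
  {p, q, r} × {x25} = {(p,x25), (q,x25), (r,x25)}
  {p, q, r} × {x27} = {(p,x27), (q,x27), (r,x27)}
  {q} × {x25, x26, x27} = {(q,x25), (q,x26), (q,x27)}
  {p, q, r} × {x25, x26} = {(p,x25), (p,x26), (q,x25), (q,x26), (r,x25), (r,x26)}
  {p, q, r} × {x25, x27} = {(p,x25), (p,x27), (q,x25), (q,x27), (r,x25), (r,x27)}
  {p, q, r} × {x25, x26, x27} = {(p,x25), (p,x26), (p,x27), (q,x25), (q,x26), (q,x27), (r,x25), (r,x26), (r,x27)}
These 11 distinct sets form the basis B.
Close under arbitrary unions to get τ_{X×Y}; counting gives |τ_{X×Y}| = 18.


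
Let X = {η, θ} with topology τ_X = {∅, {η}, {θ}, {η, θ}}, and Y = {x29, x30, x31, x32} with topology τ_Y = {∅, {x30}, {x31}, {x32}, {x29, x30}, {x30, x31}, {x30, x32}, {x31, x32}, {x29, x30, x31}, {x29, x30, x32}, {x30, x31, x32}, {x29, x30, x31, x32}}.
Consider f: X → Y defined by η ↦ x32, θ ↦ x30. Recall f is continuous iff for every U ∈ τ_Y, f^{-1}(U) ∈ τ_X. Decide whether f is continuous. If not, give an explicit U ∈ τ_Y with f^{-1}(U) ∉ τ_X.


f IS continuous.

Compute f^{-1}(U) for each U ∈ τ_Y:
  U = ∅: f^{-1}(U) = ∅ ∈ τ_X ✓.
  U = {x30}: f^{-1}(U) = {θ} ∈ τ_X ✓.
  U = {x31}: f^{-1}(U) = ∅ ∈ τ_X ✓.
  U = {x32}: f^{-1}(U) = {η} ∈ τ_X ✓.
  U = {x29, x30}: f^{-1}(U) = {θ} ∈ τ_X ✓.
  U = {x30, x31}: f^{-1}(U) = {θ} ∈ τ_X ✓.
  U = {x30, x32}: f^{-1}(U) = {η, θ} ∈ τ_X ✓.
  U = {x31, x32}: f^{-1}(U) = {η} ∈ τ_X ✓.
  U = {x29, x30, x31}: f^{-1}(U) = {θ} ∈ τ_X ✓.
  U = {x29, x30, x32}: f^{-1}(U) = {η, θ} ∈ τ_X ✓.
  U = {x30, x31, x32}: f^{-1}(U) = {η, θ} ∈ τ_X ✓.
  U = {x29, x30, x31, x32}: f^{-1}(U) = {η, θ} ∈ τ_X ✓.
Every preimage lies in τ_X, so f IS continuous.


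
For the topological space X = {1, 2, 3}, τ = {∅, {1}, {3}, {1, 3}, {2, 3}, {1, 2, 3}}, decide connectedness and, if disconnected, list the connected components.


(X, τ) is disconnected; components = [{1}, {2, 3}].

Find clopen sets (U ∈ τ with X ∖ U ∈ τ):
  U = ∅, X ∖ U = {1, 2, 3} — both open, so U is clopen.
  U = {1}, X ∖ U = {2, 3} — both open, so U is clopen.
  U = {2, 3}, X ∖ U = {1} — both open, so U is clopen.
  U = {1, 2, 3}, X ∖ U = ∅ — both open, so U is clopen.
Nontrivial clopen(s) exist: e.g. {2, 3}. So (X, τ) is disconnected.
Compute connected components by grouping points that agree on all clopens:
  component: {1}
  component: {2, 3}


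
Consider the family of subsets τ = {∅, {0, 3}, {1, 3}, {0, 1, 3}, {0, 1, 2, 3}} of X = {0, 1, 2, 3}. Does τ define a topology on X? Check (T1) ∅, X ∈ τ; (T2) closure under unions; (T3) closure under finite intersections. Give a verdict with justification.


τ is NOT a topology on X.

Axiom (T1): ∅ ∈ τ? Yes; X ∈ τ? Yes.
Axiom (T2/T3): check pairwise unions and intersections of members of τ.
Counterexample for (T3): {0, 3} ∩ {1, 3} = {3} ∉ τ. Therefore τ is NOT a topology.


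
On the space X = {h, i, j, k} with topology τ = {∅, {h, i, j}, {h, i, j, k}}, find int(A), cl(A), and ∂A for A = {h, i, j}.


int(A) = {h, i, j}, cl(A) = {h, i, j, k}, ∂A = {k}.

Closed sets in (X, τ) are complements of opens:
  closed(X, τ) = {∅, {k}, {h, i, j, k}}.
int(A) = ⋃ {U ∈ τ : U ⊆ A}. Opens contained in A: ∅, {h, i, j}.
Taking the union of these: int(A) = {h, i, j}.
cl(A) = ⋂ {C closed : A ⊆ C}. Closed sets containing A: {h, i, j, k}.
Intersecting these: cl(A) = {h, i, j, k}.
∂A = cl(A) ∖ int(A) = {h, i, j, k} ∖ {h, i, j} = {k}.


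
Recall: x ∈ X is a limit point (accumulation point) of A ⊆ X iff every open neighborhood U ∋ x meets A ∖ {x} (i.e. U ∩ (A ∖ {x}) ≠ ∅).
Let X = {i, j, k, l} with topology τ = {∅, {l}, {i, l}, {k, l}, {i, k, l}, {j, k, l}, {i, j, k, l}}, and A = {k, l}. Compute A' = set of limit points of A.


A' = {i, j, k}

For each x ∈ X, list the open sets U ∈ τ with x ∈ U, then check whether U ∩ (A ∖ {x}) ≠ ∅ for every such U.
  x = i: opens ∋ x are {i, l}, {i, k, l}, {i, j, k, l}; each meets A ∖ {i}, so x IS a limit point.
  x = j: opens ∋ x are {j, k, l}, {i, j, k, l}; each meets A ∖ {j}, so x IS a limit point.
  x = k: opens ∋ x are {k, l}, {i, k, l}, {j, k, l}, {i, j, k, l}; each meets A ∖ {k}, so x IS a limit point.
  x = l: open {l} ∋ x has {l} ∩ (A ∖ {l}) = ∅, so x is NOT a limit point.
Collecting: A' = {i, j, k}.


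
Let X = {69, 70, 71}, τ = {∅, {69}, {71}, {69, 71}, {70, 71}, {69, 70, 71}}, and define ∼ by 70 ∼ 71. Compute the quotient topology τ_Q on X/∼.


X/∼ = {[69], [70=71]}; |τ_Q| = 4.

Equivalence classes: [69], [70=71].
Quotient map π: X → X/∼ sends 69 ↦ [69], 70 ↦ [70=71], 71 ↦ [70=71].
For each subset V ⊆ X/∼, compute π^{-1}(V) ⊆ X and check whether π^{-1}(V) ∈ τ. V is open in τ_Q iff π^{-1}(V) ∈ τ.
  V = {}: π^{-1}(V) = ∅ ∈ τ ✓.
  V = {[69]}: π^{-1}(V) = {69} ∈ τ ✓.
  V = {[70=71]}: π^{-1}(V) = {70, 71} ∈ τ ✓.
  V = {[69], [70=71]}: π^{-1}(V) = {69, 70, 71} ∈ τ ✓.
Open sets in the quotient: τ_Q = {{}, {[69]}, {[70=71]}, {[69], [70=71]}} (4 elements).


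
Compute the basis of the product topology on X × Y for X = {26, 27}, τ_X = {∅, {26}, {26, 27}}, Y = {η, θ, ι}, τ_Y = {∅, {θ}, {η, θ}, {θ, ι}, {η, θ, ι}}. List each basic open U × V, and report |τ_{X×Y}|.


Basis B = {∅ × ∅, {26} × {θ}, {26} × {η, θ}, {26} × {θ, ι}, {26, 27} × {θ}, {26} × {η, θ, ι}, {26, 27} × {η, θ}, {26, 27} × {θ, ι}, {26, 27} × {η, θ, ι}}; |τ_{X×Y}| = 14.

Enumerate products U × V with U ∈ τ_X, V ∈ τ_Y (deduplicated):
  ∅ × ∅ = {} (∅)
  {26} × {θ} = {(26,θ)}
  {26} × {η, θ} = {(26,η), (26,θ)}
  {26} × {θ, ι} = {(26,θ), (26,ι)}
  {26, 27} × {θ} = {(26,θ), (27,θ)}
  {26} × {η, θ, ι} = {(26,η), (26,θ), (26,ι)}
  {26, 27} × {η, θ} = {(26,η), (26,θ), (27,η), (27,θ)}
  {26, 27} × {θ, ι} = {(26,θ), (26,ι), (27,θ), (27,ι)}
  {26, 27} × {η, θ, ι} = {(26,η), (26,θ), (26,ι), (27,η), (27,θ), (27,ι)}
These 9 distinct sets form the basis B.
Close under arbitrary unions to get τ_{X×Y}; counting gives |τ_{X×Y}| = 14.


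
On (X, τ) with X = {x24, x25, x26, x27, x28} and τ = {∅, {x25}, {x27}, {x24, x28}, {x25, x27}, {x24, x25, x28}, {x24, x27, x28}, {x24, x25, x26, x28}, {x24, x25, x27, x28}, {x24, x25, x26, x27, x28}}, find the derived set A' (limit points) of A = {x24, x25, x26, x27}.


A' = {x26, x28}

For each x ∈ X, list the open sets U ∈ τ with x ∈ U, then check whether U ∩ (A ∖ {x}) ≠ ∅ for every such U.
  x = x24: open {x24, x28} ∋ x has {x24, x28} ∩ (A ∖ {x24}) = ∅, so x is NOT a limit point.
  x = x25: open {x25} ∋ x has {x25} ∩ (A ∖ {x25}) = ∅, so x is NOT a limit point.
  x = x26: opens ∋ x are {x24, x25, x26, x28}, {x24, x25, x26, x27, x28}; each meets A ∖ {x26}, so x IS a limit point.
  x = x27: open {x27} ∋ x has {x27} ∩ (A ∖ {x27}) = ∅, so x is NOT a limit point.
  x = x28: opens ∋ x are {x24, x28}, {x24, x25, x28}, {x24, x27, x28}, {x24, x25, x26, x28}, {x24, x25, x27, x28}, {x24, x25, x26, x27, x28}; each meets A ∖ {x28}, so x IS a limit point.
Collecting: A' = {x26, x28}.


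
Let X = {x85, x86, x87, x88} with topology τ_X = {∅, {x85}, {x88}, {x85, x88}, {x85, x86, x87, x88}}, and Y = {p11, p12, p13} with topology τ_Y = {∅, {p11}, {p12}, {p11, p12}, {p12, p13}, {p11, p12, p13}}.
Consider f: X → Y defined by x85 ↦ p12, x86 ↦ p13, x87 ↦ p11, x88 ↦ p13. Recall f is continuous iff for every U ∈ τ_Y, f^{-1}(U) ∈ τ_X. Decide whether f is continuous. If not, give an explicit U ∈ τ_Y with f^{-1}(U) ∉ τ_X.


f is NOT continuous.

Compute f^{-1}(U) for each U ∈ τ_Y:
  U = ∅: f^{-1}(U) = ∅ ∈ τ_X ✓.
  U = {p11}: f^{-1}(U) = {x87} ∉ τ_X ✗.
  U = {p12}: f^{-1}(U) = {x85} ∈ τ_X ✓.
  U = {p11, p12}: f^{-1}(U) = {x85, x87} ∉ τ_X ✗.
  U = {p12, p13}: f^{-1}(U) = {x85, x86, x88} ∉ τ_X ✗.
  U = {p11, p12, p13}: f^{-1}(U) = {x85, x86, x87, x88} ∈ τ_X ✓.
Found U = {p11} with f^{-1}(U) = {x87} not in τ_X. Therefore f is NOT continuous.


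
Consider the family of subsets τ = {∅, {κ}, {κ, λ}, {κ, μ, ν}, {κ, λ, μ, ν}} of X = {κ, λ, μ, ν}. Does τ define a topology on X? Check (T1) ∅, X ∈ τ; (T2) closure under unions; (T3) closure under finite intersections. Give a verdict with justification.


τ IS a topology on X.

Axiom (T1): ∅ ∈ τ? Yes; X ∈ τ? Yes.
Axiom (T2/T3): check pairwise unions and intersections of members of τ.
All pairwise intersections and unions checked — each lies in τ. Therefore τ satisfies (T1), (T2), (T3): it IS a topology on X.


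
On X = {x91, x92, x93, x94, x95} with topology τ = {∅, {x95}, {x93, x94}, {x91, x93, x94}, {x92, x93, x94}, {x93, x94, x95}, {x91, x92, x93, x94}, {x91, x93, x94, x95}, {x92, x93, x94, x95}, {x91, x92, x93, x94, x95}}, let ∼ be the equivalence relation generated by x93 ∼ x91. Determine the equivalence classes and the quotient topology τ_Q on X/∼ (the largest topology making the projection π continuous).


X/∼ = {[x91=x93], [x92], [x94], [x95]}; |τ_Q| = 6.

Equivalence classes: [x91=x93], [x92], [x94], [x95].
Quotient map π: X → X/∼ sends x91 ↦ [x91=x93], x92 ↦ [x92], x93 ↦ [x91=x93], x94 ↦ [x94], x95 ↦ [x95].
For each subset V ⊆ X/∼, compute π^{-1}(V) ⊆ X and check whether π^{-1}(V) ∈ τ. V is open in τ_Q iff π^{-1}(V) ∈ τ.
  V = {}: π^{-1}(V) = ∅ ∈ τ ✓.
  V = {[x91=x93]}: π^{-1}(V) = {x91, x93} ∉ τ ✗.
  V = {[x92]}: π^{-1}(V) = {x92} ∉ τ ✗.
  V = {[x91=x93], [x92]}: π^{-1}(V) = {x91, x92, x93} ∉ τ ✗.
  V = {[x94]}: π^{-1}(V) = {x94} ∉ τ ✗.
  V = {[x91=x93], [x94]}: π^{-1}(V) = {x91, x93, x94} ∈ τ ✓.
  V = {[x92], [x94]}: π^{-1}(V) = {x92, x94} ∉ τ ✗.
  V = {[x91=x93], [x92], [x94]}: π^{-1}(V) = {x91, x92, x93, x94} ∈ τ ✓.
  V = {[x95]}: π^{-1}(V) = {x95} ∈ τ ✓.
  V = {[x91=x93], [x95]}: π^{-1}(V) = {x91, x93, x95} ∉ τ ✗.
  V = {[x92], [x95]}: π^{-1}(V) = {x92, x95} ∉ τ ✗.
  V = {[x91=x93], [x92], [x95]}: π^{-1}(V) = {x91, x92, x93, x95} ∉ τ ✗.
  V = {[x94], [x95]}: π^{-1}(V) = {x94, x95} ∉ τ ✗.
  V = {[x91=x93], [x94], [x95]}: π^{-1}(V) = {x91, x93, x94, x95} ∈ τ ✓.
  V = {[x92], [x94], [x95]}: π^{-1}(V) = {x92, x94, x95} ∉ τ ✗.
  V = {[x91=x93], [x92], [x94], [x95]}: π^{-1}(V) = {x91, x92, x93, x94, x95} ∈ τ ✓.
Open sets in the quotient: τ_Q = {{}, {[x91=x93], [x94]}, {[x91=x93], [x92], [x94]}, {[x95]}, {[x91=x93], [x94], [x95]}, {[x91=x93], [x92], [x94], [x95]}} (6 elements).


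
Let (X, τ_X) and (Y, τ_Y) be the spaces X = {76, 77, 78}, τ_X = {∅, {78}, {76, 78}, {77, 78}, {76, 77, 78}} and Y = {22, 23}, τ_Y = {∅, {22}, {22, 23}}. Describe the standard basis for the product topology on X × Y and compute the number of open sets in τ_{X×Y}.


Basis B = {∅ × ∅, {78} × {22}, {76, 78} × {22}, {77, 78} × {22}, {78} × {22, 23}, {76, 77, 78} × {22}, {76, 78} × {22, 23}, {77, 78} × {22, 23}, {76, 77, 78} × {22, 23}}; |τ_{X×Y}| = 14.

Enumerate products U × V with U ∈ τ_X, V ∈ τ_Y (deduplicated):
  ∅ × ∅ = {} (∅)
  {78} × {22} = {(78,22)}
  {76, 78} × {22} = {(76,22), (78,22)}
  {77, 78} × {22} = {(77,22), (78,22)}
  {78} × {22, 23} = {(78,22), (78,23)}
  {76, 77, 78} × {22} = {(76,22), (77,22), (78,22)}
  {76, 78} × {22, 23} = {(76,22), (76,23), (78,22), (78,23)}
  {77, 78} × {22, 23} = {(77,22), (77,23), (78,22), (78,23)}
  {76, 77, 78} × {22, 23} = {(76,22), (76,23), (77,22), (77,23), (78,22), (78,23)}
These 9 distinct sets form the basis B.
Close under arbitrary unions to get τ_{X×Y}; counting gives |τ_{X×Y}| = 14.


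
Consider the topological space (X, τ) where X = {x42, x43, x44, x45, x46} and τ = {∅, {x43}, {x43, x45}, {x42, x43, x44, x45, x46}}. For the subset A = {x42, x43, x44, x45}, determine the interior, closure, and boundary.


int(A) = {x43, x45}, cl(A) = {x42, x43, x44, x45, x46}, ∂A = {x42, x44, x46}.

Closed sets in (X, τ) are complements of opens:
  closed(X, τ) = {∅, {x42, x44, x46}, {x42, x44, x45, x46}, {x42, x43, x44, x45, x46}}.
int(A) = ⋃ {U ∈ τ : U ⊆ A}. Opens contained in A: ∅, {x43}, {x43, x45}.
Taking the union of these: int(A) = {x43, x45}.
cl(A) = ⋂ {C closed : A ⊆ C}. Closed sets containing A: {x42, x43, x44, x45, x46}.
Intersecting these: cl(A) = {x42, x43, x44, x45, x46}.
∂A = cl(A) ∖ int(A) = {x42, x43, x44, x45, x46} ∖ {x43, x45} = {x42, x44, x46}.


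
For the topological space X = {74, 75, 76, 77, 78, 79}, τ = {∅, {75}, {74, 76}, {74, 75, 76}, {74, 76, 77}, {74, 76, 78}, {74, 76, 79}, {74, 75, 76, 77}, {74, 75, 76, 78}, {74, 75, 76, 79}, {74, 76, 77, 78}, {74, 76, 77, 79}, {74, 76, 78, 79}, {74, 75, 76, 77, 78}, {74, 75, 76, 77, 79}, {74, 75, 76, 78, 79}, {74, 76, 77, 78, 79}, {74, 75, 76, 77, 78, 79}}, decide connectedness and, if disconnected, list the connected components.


(X, τ) is disconnected; components = [{75}, {74, 76, 77, 78, 79}].

Find clopen sets (U ∈ τ with X ∖ U ∈ τ):
  U = ∅, X ∖ U = {74, 75, 76, 77, 78, 79} — both open, so U is clopen.
  U = {75}, X ∖ U = {74, 76, 77, 78, 79} — both open, so U is clopen.
  U = {74, 76, 77, 78, 79}, X ∖ U = {75} — both open, so U is clopen.
  U = {74, 75, 76, 77, 78, 79}, X ∖ U = ∅ — both open, so U is clopen.
Nontrivial clopen(s) exist: e.g. {75}. So (X, τ) is disconnected.
Compute connected components by grouping points that agree on all clopens:
  component: {75}
  component: {74, 76, 77, 78, 79}


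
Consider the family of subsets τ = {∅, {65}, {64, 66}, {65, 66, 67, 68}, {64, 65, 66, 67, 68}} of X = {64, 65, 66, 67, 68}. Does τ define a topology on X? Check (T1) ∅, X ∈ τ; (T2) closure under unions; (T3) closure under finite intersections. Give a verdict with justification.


τ is NOT a topology on X.

Axiom (T1): ∅ ∈ τ? Yes; X ∈ τ? Yes.
Axiom (T2/T3): check pairwise unions and intersections of members of τ.
Counterexample for (T2): {65} ∪ {64, 66} = {64, 65, 66} ∉ τ. Therefore τ is NOT a topology.


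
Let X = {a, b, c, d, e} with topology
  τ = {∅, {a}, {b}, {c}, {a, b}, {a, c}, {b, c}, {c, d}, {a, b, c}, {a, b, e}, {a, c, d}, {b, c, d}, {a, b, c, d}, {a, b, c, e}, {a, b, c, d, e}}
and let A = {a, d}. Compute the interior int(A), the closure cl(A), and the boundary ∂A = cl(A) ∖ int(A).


int(A) = {a}, cl(A) = {a, d, e}, ∂A = {d, e}.

Closed sets in (X, τ) are complements of opens:
  closed(X, τ) = {∅, {d}, {e}, {a, e}, {b, e}, {c, d}, {d, e}, {a, b, e}, {a, d, e}, {b, d, e}, {c, d, e}, {a, b, d, e}, {a, c, d, e}, {b, c, d, e}, {a, b, c, d, e}}.
int(A) = ⋃ {U ∈ τ : U ⊆ A}. Opens contained in A: ∅, {a}.
Taking the union of these: int(A) = {a}.
cl(A) = ⋂ {C closed : A ⊆ C}. Closed sets containing A: {a, d, e}, {a, b, d, e}, {a, c, d, e}, {a, b, c, d, e}.
Intersecting these: cl(A) = {a, d, e}.
∂A = cl(A) ∖ int(A) = {a, d, e} ∖ {a} = {d, e}.


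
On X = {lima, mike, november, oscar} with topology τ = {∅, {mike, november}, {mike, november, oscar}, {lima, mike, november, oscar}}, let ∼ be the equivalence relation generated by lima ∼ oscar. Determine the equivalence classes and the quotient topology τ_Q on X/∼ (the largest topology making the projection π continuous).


X/∼ = {[lima=oscar], [mike], [november]}; |τ_Q| = 3.

Equivalence classes: [lima=oscar], [mike], [november].
Quotient map π: X → X/∼ sends lima ↦ [lima=oscar], mike ↦ [mike], november ↦ [november], oscar ↦ [lima=oscar].
For each subset V ⊆ X/∼, compute π^{-1}(V) ⊆ X and check whether π^{-1}(V) ∈ τ. V is open in τ_Q iff π^{-1}(V) ∈ τ.
  V = {}: π^{-1}(V) = ∅ ∈ τ ✓.
  V = {[lima=oscar]}: π^{-1}(V) = {lima, oscar} ∉ τ ✗.
  V = {[mike]}: π^{-1}(V) = {mike} ∉ τ ✗.
  V = {[lima=oscar], [mike]}: π^{-1}(V) = {lima, mike, oscar} ∉ τ ✗.
  V = {[november]}: π^{-1}(V) = {november} ∉ τ ✗.
  V = {[lima=oscar], [november]}: π^{-1}(V) = {lima, november, oscar} ∉ τ ✗.
  V = {[mike], [november]}: π^{-1}(V) = {mike, november} ∈ τ ✓.
  V = {[lima=oscar], [mike], [november]}: π^{-1}(V) = {lima, mike, november, oscar} ∈ τ ✓.
Open sets in the quotient: τ_Q = {{}, {[mike], [november]}, {[lima=oscar], [mike], [november]}} (3 elements).


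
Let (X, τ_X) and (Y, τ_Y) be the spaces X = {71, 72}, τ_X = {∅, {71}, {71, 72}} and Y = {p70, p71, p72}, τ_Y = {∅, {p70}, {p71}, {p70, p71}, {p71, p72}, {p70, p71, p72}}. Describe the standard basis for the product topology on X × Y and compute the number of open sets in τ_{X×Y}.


Basis B = {∅ × ∅, {71} × {p70}, {71} × {p71}, {71} × {p70, p71}, {71, 72} × {p70}, {71} × {p71, p72}, {71, 72} × {p71}, {71} × {p70, p71, p72}, {71, 72} × {p70, p71}, {71, 72} × {p71, p72}, {71, 72} × {p70, p71, p72}}; |τ_{X×Y}| = 18.

Enumerate products U × V with U ∈ τ_X, V ∈ τ_Y (deduplicated):
  ∅ × ∅ = {} (∅)
  {71} × {p70} = {(71,p70)}
  {71} × {p71} = {(71,p71)}
  {71} × {p70, p71} = {(71,p70), (71,p71)}
  {71, 72} × {p70} = {(71,p70), (72,p70)}
  {71} × {p71, p72} = {(71,p71), (71,p72)}
  {71, 72} × {p71} = {(71,p71), (72,p71)}
  {71} × {p70, p71, p72} = {(71,p70), (71,p71), (71,p72)}
  {71, 72} × {p70, p71} = {(71,p70), (71,p71), (72,p70), (72,p71)}
  {71, 72} × {p71, p72} = {(71,p71), (71,p72), (72,p71), (72,p72)}
  {71, 72} × {p70, p71, p72} = {(71,p70), (71,p71), (71,p72), (72,p70), (72,p71), (72,p72)}
These 11 distinct sets form the basis B.
Close under arbitrary unions to get τ_{X×Y}; counting gives |τ_{X×Y}| = 18.


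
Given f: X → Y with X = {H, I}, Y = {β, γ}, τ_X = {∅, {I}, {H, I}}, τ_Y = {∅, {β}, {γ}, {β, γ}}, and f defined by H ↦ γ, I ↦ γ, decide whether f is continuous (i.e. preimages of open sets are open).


f IS continuous.

Compute f^{-1}(U) for each U ∈ τ_Y:
  U = ∅: f^{-1}(U) = ∅ ∈ τ_X ✓.
  U = {β}: f^{-1}(U) = ∅ ∈ τ_X ✓.
  U = {γ}: f^{-1}(U) = {H, I} ∈ τ_X ✓.
  U = {β, γ}: f^{-1}(U) = {H, I} ∈ τ_X ✓.
Every preimage lies in τ_X, so f IS continuous.


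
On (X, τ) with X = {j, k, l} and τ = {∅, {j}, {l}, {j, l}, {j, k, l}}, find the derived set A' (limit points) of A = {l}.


A' = {k}

For each x ∈ X, list the open sets U ∈ τ with x ∈ U, then check whether U ∩ (A ∖ {x}) ≠ ∅ for every such U.
  x = j: open {j} ∋ x has {j} ∩ (A ∖ {j}) = ∅, so x is NOT a limit point.
  x = k: opens ∋ x are {j, k, l}; each meets A ∖ {k}, so x IS a limit point.
  x = l: open {l} ∋ x has {l} ∩ (A ∖ {l}) = ∅, so x is NOT a limit point.
Collecting: A' = {k}.


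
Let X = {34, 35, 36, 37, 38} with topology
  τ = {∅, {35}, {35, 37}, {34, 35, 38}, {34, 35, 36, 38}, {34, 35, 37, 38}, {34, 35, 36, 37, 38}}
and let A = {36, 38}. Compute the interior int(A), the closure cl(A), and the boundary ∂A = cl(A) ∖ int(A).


int(A) = ∅, cl(A) = {34, 36, 38}, ∂A = {34, 36, 38}.

Closed sets in (X, τ) are complements of opens:
  closed(X, τ) = {∅, {36}, {37}, {36, 37}, {34, 36, 38}, {34, 36, 37, 38}, {34, 35, 36, 37, 38}}.
int(A) = ⋃ {U ∈ τ : U ⊆ A}. Opens contained in A: ∅.
Taking the union of these: int(A) = ∅.
cl(A) = ⋂ {C closed : A ⊆ C}. Closed sets containing A: {34, 36, 38}, {34, 36, 37, 38}, {34, 35, 36, 37, 38}.
Intersecting these: cl(A) = {34, 36, 38}.
∂A = cl(A) ∖ int(A) = {34, 36, 38} ∖ ∅ = {34, 36, 38}.


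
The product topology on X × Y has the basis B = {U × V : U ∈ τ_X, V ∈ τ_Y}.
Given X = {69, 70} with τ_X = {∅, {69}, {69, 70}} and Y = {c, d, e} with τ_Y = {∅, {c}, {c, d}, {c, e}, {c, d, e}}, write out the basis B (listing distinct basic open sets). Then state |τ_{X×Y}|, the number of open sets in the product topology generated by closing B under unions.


Basis B = {∅ × ∅, {69} × {c}, {69} × {c, d}, {69} × {c, e}, {69, 70} × {c}, {69} × {c, d, e}, {69, 70} × {c, d}, {69, 70} × {c, e}, {69, 70} × {c, d, e}}; |τ_{X×Y}| = 14.

Enumerate products U × V with U ∈ τ_X, V ∈ τ_Y (deduplicated):
  ∅ × ∅ = {} (∅)
  {69} × {c} = {(69,c)}
  {69} × {c, d} = {(69,c), (69,d)}
  {69} × {c, e} = {(69,c), (69,e)}
  {69, 70} × {c} = {(69,c), (70,c)}
  {69} × {c, d, e} = {(69,c), (69,d), (69,e)}
  {69, 70} × {c, d} = {(69,c), (69,d), (70,c), (70,d)}
  {69, 70} × {c, e} = {(69,c), (69,e), (70,c), (70,e)}
  {69, 70} × {c, d, e} = {(69,c), (69,d), (69,e), (70,c), (70,d), (70,e)}
These 9 distinct sets form the basis B.
Close under arbitrary unions to get τ_{X×Y}; counting gives |τ_{X×Y}| = 14.


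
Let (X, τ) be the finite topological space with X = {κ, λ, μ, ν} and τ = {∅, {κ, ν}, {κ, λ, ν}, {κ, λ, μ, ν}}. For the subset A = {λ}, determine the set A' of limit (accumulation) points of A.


A' = {μ}

For each x ∈ X, list the open sets U ∈ τ with x ∈ U, then check whether U ∩ (A ∖ {x}) ≠ ∅ for every such U.
  x = κ: open {κ, ν} ∋ x has {κ, ν} ∩ (A ∖ {κ}) = ∅, so x is NOT a limit point.
  x = λ: open {κ, λ, ν} ∋ x has {κ, λ, ν} ∩ (A ∖ {λ}) = ∅, so x is NOT a limit point.
  x = μ: opens ∋ x are {κ, λ, μ, ν}; each meets A ∖ {μ}, so x IS a limit point.
  x = ν: open {κ, ν} ∋ x has {κ, ν} ∩ (A ∖ {ν}) = ∅, so x is NOT a limit point.
Collecting: A' = {μ}.


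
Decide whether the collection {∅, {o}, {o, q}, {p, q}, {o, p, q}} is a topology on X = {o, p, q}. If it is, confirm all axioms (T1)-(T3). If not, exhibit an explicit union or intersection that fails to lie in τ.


τ is NOT a topology on X.

Axiom (T1): ∅ ∈ τ? Yes; X ∈ τ? Yes.
Axiom (T2/T3): check pairwise unions and intersections of members of τ.
Counterexample for (T3): {o, q} ∩ {p, q} = {q} ∉ τ. Therefore τ is NOT a topology.


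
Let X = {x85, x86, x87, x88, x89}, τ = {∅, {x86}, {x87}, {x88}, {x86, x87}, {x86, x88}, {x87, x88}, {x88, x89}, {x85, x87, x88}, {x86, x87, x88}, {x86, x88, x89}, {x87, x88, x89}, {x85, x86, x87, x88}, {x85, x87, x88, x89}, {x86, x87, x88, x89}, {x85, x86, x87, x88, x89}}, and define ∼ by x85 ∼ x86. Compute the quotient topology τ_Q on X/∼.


X/∼ = {[x85=x86], [x87], [x88], [x89]}; |τ_Q| = 8.

Equivalence classes: [x85=x86], [x87], [x88], [x89].
Quotient map π: X → X/∼ sends x85 ↦ [x85=x86], x86 ↦ [x85=x86], x87 ↦ [x87], x88 ↦ [x88], x89 ↦ [x89].
For each subset V ⊆ X/∼, compute π^{-1}(V) ⊆ X and check whether π^{-1}(V) ∈ τ. V is open in τ_Q iff π^{-1}(V) ∈ τ.
  V = {}: π^{-1}(V) = ∅ ∈ τ ✓.
  V = {[x85=x86]}: π^{-1}(V) = {x85, x86} ∉ τ ✗.
  V = {[x87]}: π^{-1}(V) = {x87} ∈ τ ✓.
  V = {[x85=x86], [x87]}: π^{-1}(V) = {x85, x86, x87} ∉ τ ✗.
  V = {[x88]}: π^{-1}(V) = {x88} ∈ τ ✓.
  V = {[x85=x86], [x88]}: π^{-1}(V) = {x85, x86, x88} ∉ τ ✗.
  V = {[x87], [x88]}: π^{-1}(V) = {x87, x88} ∈ τ ✓.
  V = {[x85=x86], [x87], [x88]}: π^{-1}(V) = {x85, x86, x87, x88} ∈ τ ✓.
  V = {[x89]}: π^{-1}(V) = {x89} ∉ τ ✗.
  V = {[x85=x86], [x89]}: π^{-1}(V) = {x85, x86, x89} ∉ τ ✗.
  V = {[x87], [x89]}: π^{-1}(V) = {x87, x89} ∉ τ ✗.
  V = {[x85=x86], [x87], [x89]}: π^{-1}(V) = {x85, x86, x87, x89} ∉ τ ✗.
  V = {[x88], [x89]}: π^{-1}(V) = {x88, x89} ∈ τ ✓.
  V = {[x85=x86], [x88], [x89]}: π^{-1}(V) = {x85, x86, x88, x89} ∉ τ ✗.
  V = {[x87], [x88], [x89]}: π^{-1}(V) = {x87, x88, x89} ∈ τ ✓.
  V = {[x85=x86], [x87], [x88], [x89]}: π^{-1}(V) = {x85, x86, x87, x88, x89} ∈ τ ✓.
Open sets in the quotient: τ_Q = {{}, {[x87]}, {[x88]}, {[x87], [x88]}, {[x85=x86], [x87], [x88]}, {[x88], [x89]}, {[x87], [x88], [x89]}, {[x85=x86], [x87], [x88], [x89]}} (8 elements).


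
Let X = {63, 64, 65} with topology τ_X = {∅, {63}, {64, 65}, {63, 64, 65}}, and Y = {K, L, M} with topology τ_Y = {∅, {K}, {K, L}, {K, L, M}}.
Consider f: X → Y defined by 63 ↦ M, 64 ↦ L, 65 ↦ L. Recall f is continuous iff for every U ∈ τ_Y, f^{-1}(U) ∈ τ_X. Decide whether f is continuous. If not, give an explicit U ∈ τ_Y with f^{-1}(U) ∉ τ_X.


f IS continuous.

Compute f^{-1}(U) for each U ∈ τ_Y:
  U = ∅: f^{-1}(U) = ∅ ∈ τ_X ✓.
  U = {K}: f^{-1}(U) = ∅ ∈ τ_X ✓.
  U = {K, L}: f^{-1}(U) = {64, 65} ∈ τ_X ✓.
  U = {K, L, M}: f^{-1}(U) = {63, 64, 65} ∈ τ_X ✓.
Every preimage lies in τ_X, so f IS continuous.


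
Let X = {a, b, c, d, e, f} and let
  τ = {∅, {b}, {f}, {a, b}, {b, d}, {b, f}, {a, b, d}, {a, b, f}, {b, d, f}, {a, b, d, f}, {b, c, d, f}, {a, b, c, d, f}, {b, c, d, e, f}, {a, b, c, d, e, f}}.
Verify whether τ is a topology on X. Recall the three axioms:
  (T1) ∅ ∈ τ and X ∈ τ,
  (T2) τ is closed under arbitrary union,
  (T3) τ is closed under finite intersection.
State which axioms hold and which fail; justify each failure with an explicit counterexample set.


τ IS a topology on X.

Axiom (T1): ∅ ∈ τ? Yes; X ∈ τ? Yes.
Axiom (T2/T3): check pairwise unions and intersections of members of τ.
All pairwise intersections and unions checked — each lies in τ. Therefore τ satisfies (T1), (T2), (T3): it IS a topology on X.


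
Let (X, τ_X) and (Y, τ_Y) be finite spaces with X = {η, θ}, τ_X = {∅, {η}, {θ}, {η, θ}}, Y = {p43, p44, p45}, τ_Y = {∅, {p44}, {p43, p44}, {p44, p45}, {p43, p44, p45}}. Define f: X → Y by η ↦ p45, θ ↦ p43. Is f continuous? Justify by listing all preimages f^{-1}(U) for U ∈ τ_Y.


f IS continuous.

Compute f^{-1}(U) for each U ∈ τ_Y:
  U = ∅: f^{-1}(U) = ∅ ∈ τ_X ✓.
  U = {p44}: f^{-1}(U) = ∅ ∈ τ_X ✓.
  U = {p43, p44}: f^{-1}(U) = {θ} ∈ τ_X ✓.
  U = {p44, p45}: f^{-1}(U) = {η} ∈ τ_X ✓.
  U = {p43, p44, p45}: f^{-1}(U) = {η, θ} ∈ τ_X ✓.
Every preimage lies in τ_X, so f IS continuous.


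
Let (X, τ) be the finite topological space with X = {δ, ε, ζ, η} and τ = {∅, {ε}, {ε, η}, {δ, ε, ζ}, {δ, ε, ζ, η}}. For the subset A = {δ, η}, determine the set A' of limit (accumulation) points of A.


A' = {ζ}

For each x ∈ X, list the open sets U ∈ τ with x ∈ U, then check whether U ∩ (A ∖ {x}) ≠ ∅ for every such U.
  x = δ: open {δ, ε, ζ} ∋ x has {δ, ε, ζ} ∩ (A ∖ {δ}) = ∅, so x is NOT a limit point.
  x = ε: open {ε} ∋ x has {ε} ∩ (A ∖ {ε}) = ∅, so x is NOT a limit point.
  x = ζ: opens ∋ x are {δ, ε, ζ}, {δ, ε, ζ, η}; each meets A ∖ {ζ}, so x IS a limit point.
  x = η: open {ε, η} ∋ x has {ε, η} ∩ (A ∖ {η}) = ∅, so x is NOT a limit point.
Collecting: A' = {ζ}.


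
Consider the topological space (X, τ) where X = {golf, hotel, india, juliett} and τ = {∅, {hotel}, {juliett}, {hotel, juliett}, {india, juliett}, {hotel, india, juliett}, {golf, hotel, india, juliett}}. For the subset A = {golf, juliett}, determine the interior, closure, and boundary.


int(A) = {juliett}, cl(A) = {golf, india, juliett}, ∂A = {golf, india}.

Closed sets in (X, τ) are complements of opens:
  closed(X, τ) = {∅, {golf}, {golf, hotel}, {golf, india}, {golf, hotel, india}, {golf, india, juliett}, {golf, hotel, india, juliett}}.
int(A) = ⋃ {U ∈ τ : U ⊆ A}. Opens contained in A: ∅, {juliett}.
Taking the union of these: int(A) = {juliett}.
cl(A) = ⋂ {C closed : A ⊆ C}. Closed sets containing A: {golf, india, juliett}, {golf, hotel, india, juliett}.
Intersecting these: cl(A) = {golf, india, juliett}.
∂A = cl(A) ∖ int(A) = {golf, india, juliett} ∖ {juliett} = {golf, india}.


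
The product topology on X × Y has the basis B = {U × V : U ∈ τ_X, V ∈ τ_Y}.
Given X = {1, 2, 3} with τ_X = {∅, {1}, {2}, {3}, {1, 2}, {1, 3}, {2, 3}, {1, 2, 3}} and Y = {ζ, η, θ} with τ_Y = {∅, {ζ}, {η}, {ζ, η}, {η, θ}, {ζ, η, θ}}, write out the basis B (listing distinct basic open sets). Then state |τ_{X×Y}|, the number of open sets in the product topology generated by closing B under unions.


Basis B = {∅ × ∅, {1} × {ζ}, {1} × {η}, {2} × {ζ}, {2} × {η}, {3} × {ζ}, {3} × {η}, {1} × {ζ, η}, {1, 2} × {ζ}, {1, 3} × {ζ}, {1} × {η, θ}, {1, 2} × {η}, {1, 3} × {η}, {2} × {ζ, η}, {2, 3} × {ζ}, {2} × {η, θ}, {2, 3} × {η}, {3} × {ζ, η}, {3} × {η, θ}, {1} × {ζ, η, θ}, {1, 2, 3} × {ζ}, {1, 2, 3} × {η}, {2} × {ζ, η, θ}, {3} × {ζ, η, θ}, {1, 2} × {ζ, η}, {1, 3} × {ζ, η}, {1, 2} × {η, θ}, {1, 3} × {η, θ}, {2, 3} × {ζ, η}, {2, 3} × {η, θ}, {1, 2} × {ζ, η, θ}, {1, 3} × {ζ, η, θ}, {1, 2, 3} × {ζ, η}, {1, 2, 3} × {η, θ}, {2, 3} × {ζ, η, θ}, {1, 2, 3} × {ζ, η, θ}}; |τ_{X×Y}| = 216.

Enumerate products U × V with U ∈ τ_X, V ∈ τ_Y (deduplicated):
  ∅ × ∅ = {} (∅)
  {1} × {ζ} = {(1,ζ)}
  {1} × {η} = {(1,η)}
  {2} × {ζ} = {(2,ζ)}
  {2} × {η} = {(2,η)}
  {3} × {ζ} = {(3,ζ)}
  {3} × {η} = {(3,η)}
  {1} × {ζ, η} = {(1,ζ), (1,η)}
  {1, 2} × {ζ} = {(1,ζ), (2,ζ)}
  {1, 3} × {ζ} = {(1,ζ), (3,ζ)}
  {1} × {η, θ} = {(1,η), (1,θ)}
  {1, 2} × {η} = {(1,η), (2,η)}
  {1, 3} × {η} = {(1,η), (3,η)}
  {2} × {ζ, η} = {(2,ζ), (2,η)}
  {2, 3} × {ζ} = {(2,ζ), (3,ζ)}
  {2} × {η, θ} = {(2,η), (2,θ)}
  {2, 3} × {η} = {(2,η), (3,η)}
  {3} × {ζ, η} = {(3,ζ), (3,η)}
  {3} × {η, θ} = {(3,η), (3,θ)}
  {1} × {ζ, η, θ} = {(1,ζ), (1,η), (1,θ)}
  {1, 2, 3} × {ζ} = {(1,ζ), (2,ζ), (3,ζ)}
  {1, 2, 3} × {η} = {(1,η), (2,η), (3,η)}
  {2} × {ζ, η, θ} = {(2,ζ), (2,η), (2,θ)}
  {3} × {ζ, η, θ} = {(3,ζ), (3,η), (3,θ)}
  {1, 2} × {ζ, η} = {(1,ζ), (1,η), (2,ζ), (2,η)}
  {1, 3} × {ζ, η} = {(1,ζ), (1,η), (3,ζ), (3,η)}
  {1, 2} × {η, θ} = {(1,η), (1,θ), (2,η), (2,θ)}
  {1, 3} × {η, θ} = {(1,η), (1,θ), (3,η), (3,θ)}
  {2, 3} × {ζ, η} = {(2,ζ), (2,η), (3,ζ), (3,η)}
  {2, 3} × {η, θ} = {(2,η), (2,θ), (3,η), (3,θ)}
  {1, 2} × {ζ, η, θ} = {(1,ζ), (1,η), (1,θ), (2,ζ), (2,η), (2,θ)}
  {1, 3} × {ζ, η, θ} = {(1,ζ), (1,η), (1,θ), (3,ζ), (3,η), (3,θ)}
  {1, 2, 3} × {ζ, η} = {(1,ζ), (1,η), (2,ζ), (2,η), (3,ζ), (3,η)}
  {1, 2, 3} × {η, θ} = {(1,η), (1,θ), (2,η), (2,θ), (3,η), (3,θ)}
  {2, 3} × {ζ, η, θ} = {(2,ζ), (2,η), (2,θ), (3,ζ), (3,η), (3,θ)}
  {1, 2, 3} × {ζ, η, θ} = {(1,ζ), (1,η), (1,θ), (2,ζ), (2,η), (2,θ), (3,ζ), (3,η), (3,θ)}
These 36 distinct sets form the basis B.
Close under arbitrary unions to get τ_{X×Y}; counting gives |τ_{X×Y}| = 216.


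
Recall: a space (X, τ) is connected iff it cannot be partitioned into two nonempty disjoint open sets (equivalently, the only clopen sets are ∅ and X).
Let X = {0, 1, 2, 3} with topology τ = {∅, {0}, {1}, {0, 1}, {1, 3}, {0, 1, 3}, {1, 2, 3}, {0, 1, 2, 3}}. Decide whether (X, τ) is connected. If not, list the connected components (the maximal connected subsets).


(X, τ) is disconnected; components = [{0}, {1, 2, 3}].

Find clopen sets (U ∈ τ with X ∖ U ∈ τ):
  U = ∅, X ∖ U = {0, 1, 2, 3} — both open, so U is clopen.
  U = {0}, X ∖ U = {1, 2, 3} — both open, so U is clopen.
  U = {1, 2, 3}, X ∖ U = {0} — both open, so U is clopen.
  U = {0, 1, 2, 3}, X ∖ U = ∅ — both open, so U is clopen.
Nontrivial clopen(s) exist: e.g. {1, 2, 3}. So (X, τ) is disconnected.
Compute connected components by grouping points that agree on all clopens:
  component: {0}
  component: {1, 2, 3}


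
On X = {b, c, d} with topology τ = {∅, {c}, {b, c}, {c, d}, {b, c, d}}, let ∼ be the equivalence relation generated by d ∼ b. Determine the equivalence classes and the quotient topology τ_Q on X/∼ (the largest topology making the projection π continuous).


X/∼ = {[b=d], [c]}; |τ_Q| = 3.

Equivalence classes: [b=d], [c].
Quotient map π: X → X/∼ sends b ↦ [b=d], c ↦ [c], d ↦ [b=d].
For each subset V ⊆ X/∼, compute π^{-1}(V) ⊆ X and check whether π^{-1}(V) ∈ τ. V is open in τ_Q iff π^{-1}(V) ∈ τ.
  V = {}: π^{-1}(V) = ∅ ∈ τ ✓.
  V = {[b=d]}: π^{-1}(V) = {b, d} ∉ τ ✗.
  V = {[c]}: π^{-1}(V) = {c} ∈ τ ✓.
  V = {[b=d], [c]}: π^{-1}(V) = {b, c, d} ∈ τ ✓.
Open sets in the quotient: τ_Q = {{}, {[c]}, {[b=d], [c]}} (3 elements).


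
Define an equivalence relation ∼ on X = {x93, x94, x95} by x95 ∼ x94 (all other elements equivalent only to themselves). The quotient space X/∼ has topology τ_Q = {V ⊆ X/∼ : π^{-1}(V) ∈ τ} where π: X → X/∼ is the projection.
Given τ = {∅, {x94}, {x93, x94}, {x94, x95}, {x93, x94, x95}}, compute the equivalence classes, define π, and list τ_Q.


X/∼ = {[x93], [x94=x95]}; |τ_Q| = 3.

Equivalence classes: [x93], [x94=x95].
Quotient map π: X → X/∼ sends x93 ↦ [x93], x94 ↦ [x94=x95], x95 ↦ [x94=x95].
For each subset V ⊆ X/∼, compute π^{-1}(V) ⊆ X and check whether π^{-1}(V) ∈ τ. V is open in τ_Q iff π^{-1}(V) ∈ τ.
  V = {}: π^{-1}(V) = ∅ ∈ τ ✓.
  V = {[x93]}: π^{-1}(V) = {x93} ∉ τ ✗.
  V = {[x94=x95]}: π^{-1}(V) = {x94, x95} ∈ τ ✓.
  V = {[x93], [x94=x95]}: π^{-1}(V) = {x93, x94, x95} ∈ τ ✓.
Open sets in the quotient: τ_Q = {{}, {[x94=x95]}, {[x93], [x94=x95]}} (3 elements).


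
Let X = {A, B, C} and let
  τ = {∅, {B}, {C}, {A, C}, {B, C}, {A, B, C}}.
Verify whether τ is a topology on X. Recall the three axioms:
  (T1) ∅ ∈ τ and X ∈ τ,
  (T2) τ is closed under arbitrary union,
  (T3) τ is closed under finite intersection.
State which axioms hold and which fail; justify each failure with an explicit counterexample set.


τ IS a topology on X.

Axiom (T1): ∅ ∈ τ? Yes; X ∈ τ? Yes.
Axiom (T2/T3): check pairwise unions and intersections of members of τ.
All pairwise intersections and unions checked — each lies in τ. Therefore τ satisfies (T1), (T2), (T3): it IS a topology on X.


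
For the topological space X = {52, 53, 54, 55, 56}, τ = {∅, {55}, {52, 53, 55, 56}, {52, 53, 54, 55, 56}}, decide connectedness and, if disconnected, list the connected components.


(X, τ) is connected.

Find clopen sets (U ∈ τ with X ∖ U ∈ τ):
  U = ∅, X ∖ U = {52, 53, 54, 55, 56} — both open, so U is clopen.
  U = {52, 53, 54, 55, 56}, X ∖ U = ∅ — both open, so U is clopen.
Only trivial clopens (∅ and X) exist, so (X, τ) is connected.
Compute connected components by grouping points that agree on all clopens:
  component: {52, 53, 54, 55, 56}


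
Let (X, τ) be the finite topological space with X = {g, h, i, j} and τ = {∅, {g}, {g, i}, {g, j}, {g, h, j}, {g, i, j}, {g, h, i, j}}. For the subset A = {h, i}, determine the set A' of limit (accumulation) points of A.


A' = ∅

For each x ∈ X, list the open sets U ∈ τ with x ∈ U, then check whether U ∩ (A ∖ {x}) ≠ ∅ for every such U.
  x = g: open {g} ∋ x has {g} ∩ (A ∖ {g}) = ∅, so x is NOT a limit point.
  x = h: open {g, h, j} ∋ x has {g, h, j} ∩ (A ∖ {h}) = ∅, so x is NOT a limit point.
  x = i: open {g, i} ∋ x has {g, i} ∩ (A ∖ {i}) = ∅, so x is NOT a limit point.
  x = j: open {g, j} ∋ x has {g, j} ∩ (A ∖ {j}) = ∅, so x is NOT a limit point.
Collecting: A' = ∅.


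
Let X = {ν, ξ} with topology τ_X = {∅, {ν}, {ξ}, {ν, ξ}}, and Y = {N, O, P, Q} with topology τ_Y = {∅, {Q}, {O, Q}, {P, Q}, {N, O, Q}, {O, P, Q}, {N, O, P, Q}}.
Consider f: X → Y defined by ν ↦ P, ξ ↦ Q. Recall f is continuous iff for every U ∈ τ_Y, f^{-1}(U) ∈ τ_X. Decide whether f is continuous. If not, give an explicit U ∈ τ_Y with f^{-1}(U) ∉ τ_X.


f IS continuous.

Compute f^{-1}(U) for each U ∈ τ_Y:
  U = ∅: f^{-1}(U) = ∅ ∈ τ_X ✓.
  U = {Q}: f^{-1}(U) = {ξ} ∈ τ_X ✓.
  U = {O, Q}: f^{-1}(U) = {ξ} ∈ τ_X ✓.
  U = {P, Q}: f^{-1}(U) = {ν, ξ} ∈ τ_X ✓.
  U = {N, O, Q}: f^{-1}(U) = {ξ} ∈ τ_X ✓.
  U = {O, P, Q}: f^{-1}(U) = {ν, ξ} ∈ τ_X ✓.
  U = {N, O, P, Q}: f^{-1}(U) = {ν, ξ} ∈ τ_X ✓.
Every preimage lies in τ_X, so f IS continuous.


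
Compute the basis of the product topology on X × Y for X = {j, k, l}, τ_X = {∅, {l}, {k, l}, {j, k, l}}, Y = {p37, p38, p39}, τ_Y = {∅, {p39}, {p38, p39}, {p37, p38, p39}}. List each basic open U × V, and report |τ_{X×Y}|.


Basis B = {∅ × ∅, {l} × {p39}, {k, l} × {p39}, {l} × {p38, p39}, {j, k, l} × {p39}, {l} × {p37, p38, p39}, {k, l} × {p38, p39}, {j, k, l} × {p38, p39}, {k, l} × {p37, p38, p39}, {j, k, l} × {p37, p38, p39}}; |τ_{X×Y}| = 20.

Enumerate products U × V with U ∈ τ_X, V ∈ τ_Y (deduplicated):
  ∅ × ∅ = {} (∅)
  {l} × {p39} = {(l,p39)}
  {k, l} × {p39} = {(k,p39), (l,p39)}
  {l} × {p38, p39} = {(l,p38), (l,p39)}
  {j, k, l} × {p39} = {(j,p39), (k,p39), (l,p39)}
  {l} × {p37, p38, p39} = {(l,p37), (l,p38), (l,p39)}
  {k, l} × {p38, p39} = {(k,p38), (k,p39), (l,p38), (l,p39)}
  {j, k, l} × {p38, p39} = {(j,p38), (j,p39), (k,p38), (k,p39), (l,p38), (l,p39)}
  {k, l} × {p37, p38, p39} = {(k,p37), (k,p38), (k,p39), (l,p37), (l,p38), (l,p39)}
  {j, k, l} × {p37, p38, p39} = {(j,p37), (j,p38), (j,p39), (k,p37), (k,p38), (k,p39), (l,p37), (l,p38), (l,p39)}
These 10 distinct sets form the basis B.
Close under arbitrary unions to get τ_{X×Y}; counting gives |τ_{X×Y}| = 20.
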